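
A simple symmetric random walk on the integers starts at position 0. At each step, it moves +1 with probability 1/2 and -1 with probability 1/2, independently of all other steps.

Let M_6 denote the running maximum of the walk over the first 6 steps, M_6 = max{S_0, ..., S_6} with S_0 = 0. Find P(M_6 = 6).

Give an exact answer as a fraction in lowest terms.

Let M_6 = max(S_0,...,S_6). Use the reflection principle: for j ≥ 1, #{paths with M_6 ≥ j} = #{S_6 ≥ j} + #{S_6 ≥ j+1}.
By reflection, #{M_6 ≥ 6} = #{S_6 ≥ 6} + #{S_6 ≥ 7} = 1 + 0 = 1.
#{M_6 ≥ 7} = #{S_6 ≥ 7} + #{S_6 ≥ 8} = 0 + 0 = 0.
#{M_6 = 6} = 1 - 0 = 1.
P(M_6 = 6) = 1/64 = 1/64

Answer: 1/64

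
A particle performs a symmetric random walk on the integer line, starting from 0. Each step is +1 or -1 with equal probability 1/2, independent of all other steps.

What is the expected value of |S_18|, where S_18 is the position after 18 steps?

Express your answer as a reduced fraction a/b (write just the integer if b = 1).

S_18 takes values m ≡ 0 (mod 2) with |m| ≤ 18; P(S_18=m) = C(18,(18+m)/2)/2^18.
Total paths: 2^18 = 262144
Distribution: P(S=-18)=1/262144, P(S=-16)=18/262144, P(S=-14)=153/262144, P(S=-12)=816/262144, P(S=-10)=3060/262144, P(S=-8)=8568/262144, P(S=-6)=18564/262144, P(S=-4)=31824/262144, P(S=-2)=43758/262144, P(S=0)=48620/262144, P(S=2)=43758/262144, P(S=4)=31824/262144, P(S=6)=18564/262144, P(S=8)=8568/262144, P(S=10)=3060/262144, P(S=12)=816/262144, P(S=14)=153/262144, P(S=16)=18/262144, P(S=18)=1/262144
E[|S_18|] = Σ_m |m|·P(S_18=m) = 875160/262144 = 109395/32768

Answer: 109395/32768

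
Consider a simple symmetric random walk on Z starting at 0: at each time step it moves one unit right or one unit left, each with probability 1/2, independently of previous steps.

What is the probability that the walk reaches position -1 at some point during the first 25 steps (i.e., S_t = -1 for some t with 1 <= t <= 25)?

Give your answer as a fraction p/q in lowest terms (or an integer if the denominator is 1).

Count via complement. Let g(t,s) = #length-t paths at position s with S_1..S_t all ≠ -1.
g(t,s) = g(t-1,s-1) + g(t-1,s+1) for s ≠ -1; g(t,-1) = 0.
t=0: g(0,0)=1
t=1: g(1,1)=1
t=2: g(2,0)=1 g(2,2)=1
t=3: g(3,1)=2 g(3,3)=1
t=4: g(4,0)=2 g(4,2)=3 g(4,4)=1
t=5: g(5,1)=5 g(5,3)=4 g(5,5)=1
t=6: g(6,0)=5 g(6,2)=9 g(6,4)=5 g(6,6)=1
t=7: g(7,1)=14 g(7,3)=14 g(7,5)=6 g(7,7)=1
t=8: g(8,0)=14 g(8,2)=28 g(8,4)=20 g(8,6)=7 g(8,8)=1
t=9: g(9,1)=42 g(9,3)=48 g(9,5)=27 g(9,7)=8 g(9,9)=1
t=10: g(10,0)=42 g(10,2)=90 g(10,4)=75 g(10,6)=35 g(10,8)=9 g(10,10)=1
t=11: g(11,1)=132 g(11,3)=165 g(11,5)=110 g(11,7)=44 g(11,9)=10 g(11,11)=1
t=12: g(12,0)=132 g(12,2)=297 g(12,4)=275 g(12,6)=154 g(12,8)=54 g(12,10)=11 g(12,12)=1
t=13: g(13,1)=429 g(13,3)=572 g(13,5)=429 g(13,7)=208 g(13,9)=65 g(13,11)=12 g(13,13)=1
t=14: g(14,0)=429 g(14,2)=1001 g(14,4)=1001 g(14,6)=637 g(14,8)=273 g(14,10)=77 g(14,12)=13 g(14,14)=1
t=15: g(15,1)=1430 g(15,3)=2002 g(15,5)=1638 g(15,7)=910 g(15,9)=350 g(15,11)=90 g(15,13)=14 g(15,15)=1
t=16: g(16,0)=1430 g(16,2)=3432 g(16,4)=3640 g(16,6)=2548 g(16,8)=1260 g(16,10)=440 g(16,12)=104 g(16,14)=15 g(16,16)=1
t=17: g(17,1)=4862 g(17,3)=7072 g(17,5)=6188 g(17,7)=3808 g(17,9)=1700 g(17,11)=544 g(17,13)=119 g(17,15)=16 g(17,17)=1
t=18: g(18,0)=4862 g(18,2)=11934 g(18,4)=13260 g(18,6)=9996 g(18,8)=5508 g(18,10)=2244 g(18,12)=663 g(18,14)=135 g(18,16)=17 g(18,18)=1
t=19: g(19,1)=16796 g(19,3)=25194 g(19,5)=23256 g(19,7)=15504 g(19,9)=7752 g(19,11)=2907 g(19,13)=798 g(19,15)=152 g(19,17)=18 g(19,19)=1
t=20: g(20,0)=16796 g(20,2)=41990 g(20,4)=48450 g(20,6)=38760 g(20,8)=23256 g(20,10)=10659 g(20,12)=3705 g(20,14)=950 g(20,16)=170 g(20,18)=19 g(20,20)=1
t=21: g(21,1)=58786 g(21,3)=90440 g(21,5)=87210 g(21,7)=62016 g(21,9)=33915 g(21,11)=14364 g(21,13)=4655 g(21,15)=1120 g(21,17)=189 g(21,19)=20 g(21,21)=1
t=22: g(22,0)=58786 g(22,2)=149226 g(22,4)=177650 g(22,6)=149226 g(22,8)=95931 g(22,10)=48279 g(22,12)=19019 g(22,14)=5775 g(22,16)=1309 g(22,18)=209 g(22,20)=21 g(22,22)=1
t=23: g(23,1)=208012 g(23,3)=326876 g(23,5)=326876 g(23,7)=245157 g(23,9)=144210 g(23,11)=67298 g(23,13)=24794 g(23,15)=7084 g(23,17)=1518 g(23,19)=230 g(23,21)=22 g(23,23)=1
t=24: g(24,0)=208012 g(24,2)=534888 g(24,4)=653752 g(24,6)=572033 g(24,8)=389367 g(24,10)=211508 g(24,12)=92092 g(24,14)=31878 g(24,16)=8602 g(24,18)=1748 g(24,20)=252 g(24,22)=23 g(24,24)=1
t=25: g(25,1)=742900 g(25,3)=1188640 g(25,5)=1225785 g(25,7)=961400 g(25,9)=600875 g(25,11)=303600 g(25,13)=123970 g(25,15)=40480 g(25,17)=10350 g(25,19)=2000 g(25,21)=275 g(25,23)=24 g(25,25)=1
Paths never hitting -1: Σ_s g(25,s) = 5200300
Paths hitting -1: 2^25 - 5200300 = 28354132
P = 28354132/33554432 = 7088533/8388608

Answer: 7088533/8388608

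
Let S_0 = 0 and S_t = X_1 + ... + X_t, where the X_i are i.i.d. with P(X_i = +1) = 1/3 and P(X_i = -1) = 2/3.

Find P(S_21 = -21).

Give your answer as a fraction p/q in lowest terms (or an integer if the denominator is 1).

Answer: 2097152/10460353203

Derivation:
To reach position -21 after 21 steps: need 0 steps of +1 and 21 steps of -1.
Number of such sequences: C(21,0) = 1
Each has probability (1/3)^0 · (2/3)^21 = 2097152/10460353203
P = 1 · 2097152/10460353203 = 2097152/10460353203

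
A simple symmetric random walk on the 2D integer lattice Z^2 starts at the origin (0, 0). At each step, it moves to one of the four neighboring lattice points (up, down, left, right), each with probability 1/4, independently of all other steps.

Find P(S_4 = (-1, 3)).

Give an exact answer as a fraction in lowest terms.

Let h be the number of horizontal steps (so 4-h are vertical). To end at (-1,3) need (h-1)/2 right-steps and ((4-h)+3)/2 up-steps.
Sum over h with 1 ≤ h ≤ 1, h ≡ 1 (mod 2), 4-h ≡ 1 (mod 2):
h=1: C(4,1)·C(1,0)·C(3,3) = 4·1·1 = 4
Total favorable: 4
Total paths: 4^4 = 256
P = 4/256 = 1/64

Answer: 1/64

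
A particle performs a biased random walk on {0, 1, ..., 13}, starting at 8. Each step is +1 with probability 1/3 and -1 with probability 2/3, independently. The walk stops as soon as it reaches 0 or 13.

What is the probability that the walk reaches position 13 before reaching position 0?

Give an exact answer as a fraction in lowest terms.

Biased walk: p = 1/3, q = 2/3, r = q/p = 2
Gambler's ruin: P(hit 13 before 0 | start at 8) = (1 - r^a)/(1 - r^N)
r^8 = 256; r^13 = 8192
P = (1 - 256) / (1 - 8192) = -255 / -8191 = 255/8191

Answer: 255/8191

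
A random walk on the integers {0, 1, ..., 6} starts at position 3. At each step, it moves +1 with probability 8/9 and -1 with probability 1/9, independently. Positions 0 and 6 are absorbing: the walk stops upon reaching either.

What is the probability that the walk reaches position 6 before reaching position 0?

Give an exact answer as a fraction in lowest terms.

Biased walk: p = 8/9, q = 1/9, r = q/p = 1/8
Gambler's ruin: P(hit 6 before 0 | start at 3) = (1 - r^a)/(1 - r^N)
r^3 = 1/512; r^6 = 1/262144
P = (1 - 1/512) / (1 - 1/262144) = 511/512 / 262143/262144 = 512/513

Answer: 512/513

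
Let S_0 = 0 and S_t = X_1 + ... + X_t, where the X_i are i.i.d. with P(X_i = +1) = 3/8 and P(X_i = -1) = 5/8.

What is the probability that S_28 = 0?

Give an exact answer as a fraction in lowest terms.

Answer: 146390117023773193359375/2417851639229258349412352

Derivation:
To be at 0 after 28 steps: need exactly 14 steps of +1 and 14 of -1.
Number of such sequences: C(28,14) = 40116600
Each has probability (3/8)^14 · (5/8)^14 = 29192926025390625/19342813113834066795298816
P = 40116600 · 29192926025390625/19342813113834066795298816 = 146390117023773193359375/2417851639229258349412352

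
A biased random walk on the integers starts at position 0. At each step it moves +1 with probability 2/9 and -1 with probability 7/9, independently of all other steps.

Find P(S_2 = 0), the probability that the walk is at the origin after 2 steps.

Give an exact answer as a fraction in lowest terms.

To be at 0 after 2 steps: need exactly 1 step of +1 and 1 of -1.
Number of such sequences: C(2,1) = 2
Each has probability (2/9)^1 · (7/9)^1 = 14/81
P = 2 · 14/81 = 28/81

Answer: 28/81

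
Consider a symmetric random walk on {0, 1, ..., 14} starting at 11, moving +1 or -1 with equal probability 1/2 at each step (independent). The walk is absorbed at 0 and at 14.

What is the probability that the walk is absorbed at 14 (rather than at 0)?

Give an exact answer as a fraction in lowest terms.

Answer: 11/14

Derivation:
Symmetric walk (p = 1/2): the harmonic-function argument gives P(hit 14 before 0 | start at 11) = a/N.
P = 11/14 = 11/14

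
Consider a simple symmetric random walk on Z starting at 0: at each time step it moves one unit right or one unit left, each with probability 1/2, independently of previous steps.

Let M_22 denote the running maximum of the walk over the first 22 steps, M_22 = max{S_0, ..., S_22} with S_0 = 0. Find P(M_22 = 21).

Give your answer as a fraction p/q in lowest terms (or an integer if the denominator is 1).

Answer: 1/4194304

Derivation:
Let M_22 = max(S_0,...,S_22). Use the reflection principle: for j ≥ 1, #{paths with M_22 ≥ j} = #{S_22 ≥ j} + #{S_22 ≥ j+1}.
By reflection, #{M_22 ≥ 21} = #{S_22 ≥ 21} + #{S_22 ≥ 22} = 1 + 1 = 2.
#{M_22 ≥ 22} = #{S_22 ≥ 22} + #{S_22 ≥ 23} = 1 + 0 = 1.
#{M_22 = 21} = 2 - 1 = 1.
P(M_22 = 21) = 1/4194304 = 1/4194304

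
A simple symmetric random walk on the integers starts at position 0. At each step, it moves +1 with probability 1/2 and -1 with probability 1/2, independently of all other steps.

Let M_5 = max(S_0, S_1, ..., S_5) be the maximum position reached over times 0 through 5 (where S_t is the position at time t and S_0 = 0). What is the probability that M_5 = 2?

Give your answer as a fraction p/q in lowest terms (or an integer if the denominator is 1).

Let M_5 = max(S_0,...,S_5). Use the reflection principle: for j ≥ 1, #{paths with M_5 ≥ j} = #{S_5 ≥ j} + #{S_5 ≥ j+1}.
By reflection, #{M_5 ≥ 2} = #{S_5 ≥ 2} + #{S_5 ≥ 3} = 6 + 6 = 12.
#{M_5 ≥ 3} = #{S_5 ≥ 3} + #{S_5 ≥ 4} = 6 + 1 = 7.
#{M_5 = 2} = 12 - 7 = 5.
P(M_5 = 2) = 5/32 = 5/32

Answer: 5/32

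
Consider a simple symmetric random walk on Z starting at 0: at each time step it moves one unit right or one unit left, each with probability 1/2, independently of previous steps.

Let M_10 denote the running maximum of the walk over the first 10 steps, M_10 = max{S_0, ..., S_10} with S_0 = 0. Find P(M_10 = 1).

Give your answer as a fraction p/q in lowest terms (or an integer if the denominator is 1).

Let M_10 = max(S_0,...,S_10). Use the reflection principle: for j ≥ 1, #{paths with M_10 ≥ j} = #{S_10 ≥ j} + #{S_10 ≥ j+1}.
By reflection, #{M_10 ≥ 1} = #{S_10 ≥ 1} + #{S_10 ≥ 2} = 386 + 386 = 772.
#{M_10 ≥ 2} = #{S_10 ≥ 2} + #{S_10 ≥ 3} = 386 + 176 = 562.
#{M_10 = 1} = 772 - 562 = 210.
P(M_10 = 1) = 210/1024 = 105/512

Answer: 105/512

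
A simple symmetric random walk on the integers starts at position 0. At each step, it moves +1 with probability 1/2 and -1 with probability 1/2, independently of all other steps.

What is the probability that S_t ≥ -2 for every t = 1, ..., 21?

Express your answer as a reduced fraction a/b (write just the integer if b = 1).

Answer: 499681/1048576

Derivation:
Let f(t,s) = #length-t paths at position s with S_1..S_t all ≥ -2.
f(t,s) = f(t-1,s-1) + f(t-1,s+1) for s ≥ -2; f(t,s) = 0 for s < -2.
t=0: f(0,0)=1
t=1: f(1,-1)=1 f(1,1)=1
t=2: f(2,-2)=1 f(2,0)=2 f(2,2)=1
t=3: f(3,-1)=3 f(3,1)=3 f(3,3)=1
t=4: f(4,-2)=3 f(4,0)=6 f(4,2)=4 f(4,4)=1
t=5: f(5,-1)=9 f(5,1)=10 f(5,3)=5 f(5,5)=1
t=6: f(6,-2)=9 f(6,0)=19 f(6,2)=15 f(6,4)=6 f(6,6)=1
t=7: f(7,-1)=28 f(7,1)=34 f(7,3)=21 f(7,5)=7 f(7,7)=1
t=8: f(8,-2)=28 f(8,0)=62 f(8,2)=55 f(8,4)=28 f(8,6)=8 f(8,8)=1
t=9: f(9,-1)=90 f(9,1)=117 f(9,3)=83 f(9,5)=36 f(9,7)=9 f(9,9)=1
t=10: f(10,-2)=90 f(10,0)=207 f(10,2)=200 f(10,4)=119 f(10,6)=45 f(10,8)=10 f(10,10)=1
t=11: f(11,-1)=297 f(11,1)=407 f(11,3)=319 f(11,5)=164 f(11,7)=55 f(11,9)=11 f(11,11)=1
t=12: f(12,-2)=297 f(12,0)=704 f(12,2)=726 f(12,4)=483 f(12,6)=219 f(12,8)=66 f(12,10)=12 f(12,12)=1
t=13: f(13,-1)=1001 f(13,1)=1430 f(13,3)=1209 f(13,5)=702 f(13,7)=285 f(13,9)=78 f(13,11)=13 f(13,13)=1
t=14: f(14,-2)=1001 f(14,0)=2431 f(14,2)=2639 f(14,4)=1911 f(14,6)=987 f(14,8)=363 f(14,10)=91 f(14,12)=14 f(14,14)=1
t=15: f(15,-1)=3432 f(15,1)=5070 f(15,3)=4550 f(15,5)=2898 f(15,7)=1350 f(15,9)=454 f(15,11)=105 f(15,13)=15 f(15,15)=1
t=16: f(16,-2)=3432 f(16,0)=8502 f(16,2)=9620 f(16,4)=7448 f(16,6)=4248 f(16,8)=1804 f(16,10)=559 f(16,12)=120 f(16,14)=16 f(16,16)=1
t=17: f(17,-1)=11934 f(17,1)=18122 f(17,3)=17068 f(17,5)=11696 f(17,7)=6052 f(17,9)=2363 f(17,11)=679 f(17,13)=136 f(17,15)=17 f(17,17)=1
t=18: f(18,-2)=11934 f(18,0)=30056 f(18,2)=35190 f(18,4)=28764 f(18,6)=17748 f(18,8)=8415 f(18,10)=3042 f(18,12)=815 f(18,14)=153 f(18,16)=18 f(18,18)=1
t=19: f(19,-1)=41990 f(19,1)=65246 f(19,3)=63954 f(19,5)=46512 f(19,7)=26163 f(19,9)=11457 f(19,11)=3857 f(19,13)=968 f(19,15)=171 f(19,17)=19 f(19,19)=1
t=20: f(20,-2)=41990 f(20,0)=107236 f(20,2)=129200 f(20,4)=110466 f(20,6)=72675 f(20,8)=37620 f(20,10)=15314 f(20,12)=4825 f(20,14)=1139 f(20,16)=190 f(20,18)=20 f(20,20)=1
t=21: f(21,-1)=149226 f(21,1)=236436 f(21,3)=239666 f(21,5)=183141 f(21,7)=110295 f(21,9)=52934 f(21,11)=20139 f(21,13)=5964 f(21,15)=1329 f(21,17)=210 f(21,19)=21 f(21,21)=1
Σ_s f(21,s) = 999362
P = 999362/2097152 = 499681/1048576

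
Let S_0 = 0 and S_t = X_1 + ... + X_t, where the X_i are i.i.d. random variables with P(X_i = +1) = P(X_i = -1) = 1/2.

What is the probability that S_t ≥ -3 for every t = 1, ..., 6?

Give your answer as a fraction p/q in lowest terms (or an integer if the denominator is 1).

Answer: 7/8

Derivation:
Let f(t,s) = #length-t paths at position s with S_1..S_t all ≥ -3.
f(t,s) = f(t-1,s-1) + f(t-1,s+1) for s ≥ -3; f(t,s) = 0 for s < -3.
t=0: f(0,0)=1
t=1: f(1,-1)=1 f(1,1)=1
t=2: f(2,-2)=1 f(2,0)=2 f(2,2)=1
t=3: f(3,-3)=1 f(3,-1)=3 f(3,1)=3 f(3,3)=1
t=4: f(4,-2)=4 f(4,0)=6 f(4,2)=4 f(4,4)=1
t=5: f(5,-3)=4 f(5,-1)=10 f(5,1)=10 f(5,3)=5 f(5,5)=1
t=6: f(6,-2)=14 f(6,0)=20 f(6,2)=15 f(6,4)=6 f(6,6)=1
Σ_s f(6,s) = 56
P = 56/64 = 7/8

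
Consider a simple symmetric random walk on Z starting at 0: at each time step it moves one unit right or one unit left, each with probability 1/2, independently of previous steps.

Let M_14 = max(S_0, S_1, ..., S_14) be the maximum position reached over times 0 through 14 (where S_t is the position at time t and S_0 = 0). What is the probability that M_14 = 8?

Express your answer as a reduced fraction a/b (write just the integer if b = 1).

Answer: 91/4096

Derivation:
Let M_14 = max(S_0,...,S_14). Use the reflection principle: for j ≥ 1, #{paths with M_14 ≥ j} = #{S_14 ≥ j} + #{S_14 ≥ j+1}.
By reflection, #{M_14 ≥ 8} = #{S_14 ≥ 8} + #{S_14 ≥ 9} = 470 + 106 = 576.
#{M_14 ≥ 9} = #{S_14 ≥ 9} + #{S_14 ≥ 10} = 106 + 106 = 212.
#{M_14 = 8} = 576 - 212 = 364.
P(M_14 = 8) = 364/16384 = 91/4096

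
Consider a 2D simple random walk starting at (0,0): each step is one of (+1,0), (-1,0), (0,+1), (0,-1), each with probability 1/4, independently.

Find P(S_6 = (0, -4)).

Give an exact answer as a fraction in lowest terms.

Let h be the number of horizontal steps (so 6-h are vertical). To end at (0,-4) need (h+0)/2 right-steps and ((6-h)-4)/2 up-steps.
Sum over h with 0 ≤ h ≤ 2, h ≡ 0 (mod 2), 6-h ≡ 0 (mod 2):
h=0: C(6,0)·C(0,0)·C(6,1) = 1·1·6 = 6
h=2: C(6,2)·C(2,1)·C(4,0) = 15·2·1 = 30
Total favorable: 36
Total paths: 4^6 = 4096
P = 36/4096 = 9/1024

Answer: 9/1024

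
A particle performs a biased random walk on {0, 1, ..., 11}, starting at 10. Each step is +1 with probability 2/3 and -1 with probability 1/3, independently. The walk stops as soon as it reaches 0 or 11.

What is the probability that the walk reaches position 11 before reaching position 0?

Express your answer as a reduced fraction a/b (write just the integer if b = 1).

Biased walk: p = 2/3, q = 1/3, r = q/p = 1/2
Gambler's ruin: P(hit 11 before 0 | start at 10) = (1 - r^a)/(1 - r^N)
r^10 = 1/1024; r^11 = 1/2048
P = (1 - 1/1024) / (1 - 1/2048) = 1023/1024 / 2047/2048 = 2046/2047

Answer: 2046/2047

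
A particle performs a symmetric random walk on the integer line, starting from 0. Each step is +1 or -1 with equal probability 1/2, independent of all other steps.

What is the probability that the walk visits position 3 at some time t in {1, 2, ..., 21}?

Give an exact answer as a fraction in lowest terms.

Count via complement. Let g(t,s) = #length-t paths at position s with S_1..S_t all ≠ 3.
g(t,s) = g(t-1,s-1) + g(t-1,s+1) for s ≠ 3; g(t,3) = 0.
t=0: g(0,0)=1
t=1: g(1,-1)=1 g(1,1)=1
t=2: g(2,-2)=1 g(2,0)=2 g(2,2)=1
t=3: g(3,-3)=1 g(3,-1)=3 g(3,1)=3
t=4: g(4,-4)=1 g(4,-2)=4 g(4,0)=6 g(4,2)=3
t=5: g(5,-5)=1 g(5,-3)=5 g(5,-1)=10 g(5,1)=9
t=6: g(6,-6)=1 g(6,-4)=6 g(6,-2)=15 g(6,0)=19 g(6,2)=9
t=7: g(7,-7)=1 g(7,-5)=7 g(7,-3)=21 g(7,-1)=34 g(7,1)=28
t=8: g(8,-8)=1 g(8,-6)=8 g(8,-4)=28 g(8,-2)=55 g(8,0)=62 g(8,2)=28
t=9: g(9,-9)=1 g(9,-7)=9 g(9,-5)=36 g(9,-3)=83 g(9,-1)=117 g(9,1)=90
t=10: g(10,-10)=1 g(10,-8)=10 g(10,-6)=45 g(10,-4)=119 g(10,-2)=200 g(10,0)=207 g(10,2)=90
t=11: g(11,-11)=1 g(11,-9)=11 g(11,-7)=55 g(11,-5)=164 g(11,-3)=319 g(11,-1)=407 g(11,1)=297
t=12: g(12,-12)=1 g(12,-10)=12 g(12,-8)=66 g(12,-6)=219 g(12,-4)=483 g(12,-2)=726 g(12,0)=704 g(12,2)=297
t=13: g(13,-13)=1 g(13,-11)=13 g(13,-9)=78 g(13,-7)=285 g(13,-5)=702 g(13,-3)=1209 g(13,-1)=1430 g(13,1)=1001
t=14: g(14,-14)=1 g(14,-12)=14 g(14,-10)=91 g(14,-8)=363 g(14,-6)=987 g(14,-4)=1911 g(14,-2)=2639 g(14,0)=2431 g(14,2)=1001
t=15: g(15,-15)=1 g(15,-13)=15 g(15,-11)=105 g(15,-9)=454 g(15,-7)=1350 g(15,-5)=2898 g(15,-3)=4550 g(15,-1)=5070 g(15,1)=3432
t=16: g(16,-16)=1 g(16,-14)=16 g(16,-12)=120 g(16,-10)=559 g(16,-8)=1804 g(16,-6)=4248 g(16,-4)=7448 g(16,-2)=9620 g(16,0)=8502 g(16,2)=3432
t=17: g(17,-17)=1 g(17,-15)=17 g(17,-13)=136 g(17,-11)=679 g(17,-9)=2363 g(17,-7)=6052 g(17,-5)=11696 g(17,-3)=17068 g(17,-1)=18122 g(17,1)=11934
t=18: g(18,-18)=1 g(18,-16)=18 g(18,-14)=153 g(18,-12)=815 g(18,-10)=3042 g(18,-8)=8415 g(18,-6)=17748 g(18,-4)=28764 g(18,-2)=35190 g(18,0)=30056 g(18,2)=11934
t=19: g(19,-19)=1 g(19,-17)=19 g(19,-15)=171 g(19,-13)=968 g(19,-11)=3857 g(19,-9)=11457 g(19,-7)=26163 g(19,-5)=46512 g(19,-3)=63954 g(19,-1)=65246 g(19,1)=41990
t=20: g(20,-20)=1 g(20,-18)=20 g(20,-16)=190 g(20,-14)=1139 g(20,-12)=4825 g(20,-10)=15314 g(20,-8)=37620 g(20,-6)=72675 g(20,-4)=110466 g(20,-2)=129200 g(20,0)=107236 g(20,2)=41990
t=21: g(21,-21)=1 g(21,-19)=21 g(21,-17)=210 g(21,-15)=1329 g(21,-13)=5964 g(21,-11)=20139 g(21,-9)=52934 g(21,-7)=110295 g(21,-5)=183141 g(21,-3)=239666 g(21,-1)=236436 g(21,1)=149226
Paths never hitting 3: Σ_s g(21,s) = 999362
Paths hitting 3: 2^21 - 999362 = 1097790
P = 1097790/2097152 = 548895/1048576

Answer: 548895/1048576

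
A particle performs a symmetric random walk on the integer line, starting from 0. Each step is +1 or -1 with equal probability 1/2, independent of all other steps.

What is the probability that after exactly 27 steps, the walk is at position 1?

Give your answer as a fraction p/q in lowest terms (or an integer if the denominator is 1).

To reach position 1 after 27 steps: need 14 steps of +1 and 13 of -1.
Favorable paths: C(27,14) = 20058300
Total paths: 2^27 = 134217728
P = 20058300/134217728 = 5014575/33554432

Answer: 5014575/33554432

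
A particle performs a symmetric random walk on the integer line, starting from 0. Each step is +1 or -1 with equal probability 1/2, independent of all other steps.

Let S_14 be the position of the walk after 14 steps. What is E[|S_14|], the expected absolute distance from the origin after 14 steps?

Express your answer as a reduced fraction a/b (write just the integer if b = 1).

S_14 takes values m ≡ 0 (mod 2) with |m| ≤ 14; P(S_14=m) = C(14,(14+m)/2)/2^14.
Total paths: 2^14 = 16384
Distribution: P(S=-14)=1/16384, P(S=-12)=14/16384, P(S=-10)=91/16384, P(S=-8)=364/16384, P(S=-6)=1001/16384, P(S=-4)=2002/16384, P(S=-2)=3003/16384, P(S=0)=3432/16384, P(S=2)=3003/16384, P(S=4)=2002/16384, P(S=6)=1001/16384, P(S=8)=364/16384, P(S=10)=91/16384, P(S=12)=14/16384, P(S=14)=1/16384
E[|S_14|] = Σ_m |m|·P(S_14=m) = 48048/16384 = 3003/1024

Answer: 3003/1024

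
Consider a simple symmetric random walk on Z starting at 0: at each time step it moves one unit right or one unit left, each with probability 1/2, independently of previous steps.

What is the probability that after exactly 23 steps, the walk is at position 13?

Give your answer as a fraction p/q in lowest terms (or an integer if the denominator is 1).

To reach position 13 after 23 steps: need 18 steps of +1 and 5 of -1.
Favorable paths: C(23,18) = 33649
Total paths: 2^23 = 8388608
P = 33649/8388608 = 33649/8388608

Answer: 33649/8388608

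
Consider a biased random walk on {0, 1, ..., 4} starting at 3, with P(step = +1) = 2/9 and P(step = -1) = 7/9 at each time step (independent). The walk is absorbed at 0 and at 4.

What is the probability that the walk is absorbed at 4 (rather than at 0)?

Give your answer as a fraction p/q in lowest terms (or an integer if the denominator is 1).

Biased walk: p = 2/9, q = 7/9, r = q/p = 7/2
Gambler's ruin: P(hit 4 before 0 | start at 3) = (1 - r^a)/(1 - r^N)
r^3 = 343/8; r^4 = 2401/16
P = (1 - 343/8) / (1 - 2401/16) = -335/8 / -2385/16 = 134/477

Answer: 134/477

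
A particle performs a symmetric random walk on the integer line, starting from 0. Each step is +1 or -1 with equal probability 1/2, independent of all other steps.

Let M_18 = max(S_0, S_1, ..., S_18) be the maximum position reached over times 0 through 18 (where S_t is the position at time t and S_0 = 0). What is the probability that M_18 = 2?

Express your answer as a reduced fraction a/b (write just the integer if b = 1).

Let M_18 = max(S_0,...,S_18). Use the reflection principle: for j ≥ 1, #{paths with M_18 ≥ j} = #{S_18 ≥ j} + #{S_18 ≥ j+1}.
By reflection, #{M_18 ≥ 2} = #{S_18 ≥ 2} + #{S_18 ≥ 3} = 106762 + 63004 = 169766.
#{M_18 ≥ 3} = #{S_18 ≥ 3} + #{S_18 ≥ 4} = 63004 + 63004 = 126008.
#{M_18 = 2} = 169766 - 126008 = 43758.
P(M_18 = 2) = 43758/262144 = 21879/131072

Answer: 21879/131072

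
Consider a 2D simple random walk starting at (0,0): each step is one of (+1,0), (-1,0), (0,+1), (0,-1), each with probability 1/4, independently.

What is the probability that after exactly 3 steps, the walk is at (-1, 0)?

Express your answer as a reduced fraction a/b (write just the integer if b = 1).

Let h be the number of horizontal steps (so 3-h are vertical). To end at (-1,0) need (h-1)/2 right-steps and ((3-h)+0)/2 up-steps.
Sum over h with 1 ≤ h ≤ 3, h ≡ 1 (mod 2), 3-h ≡ 0 (mod 2):
h=1: C(3,1)·C(1,0)·C(2,1) = 3·1·2 = 6
h=3: C(3,3)·C(3,1)·C(0,0) = 1·3·1 = 3
Total favorable: 9
Total paths: 4^3 = 64
P = 9/64 = 9/64

Answer: 9/64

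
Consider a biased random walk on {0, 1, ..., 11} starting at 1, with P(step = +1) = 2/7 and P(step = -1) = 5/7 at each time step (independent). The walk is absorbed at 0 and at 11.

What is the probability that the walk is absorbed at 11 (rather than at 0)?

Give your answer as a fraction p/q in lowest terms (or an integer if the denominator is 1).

Answer: 1024/16275359

Derivation:
Biased walk: p = 2/7, q = 5/7, r = q/p = 5/2
Gambler's ruin: P(hit 11 before 0 | start at 1) = (1 - r^a)/(1 - r^N)
r^1 = 5/2; r^11 = 48828125/2048
P = (1 - 5/2) / (1 - 48828125/2048) = -3/2 / -48826077/2048 = 1024/16275359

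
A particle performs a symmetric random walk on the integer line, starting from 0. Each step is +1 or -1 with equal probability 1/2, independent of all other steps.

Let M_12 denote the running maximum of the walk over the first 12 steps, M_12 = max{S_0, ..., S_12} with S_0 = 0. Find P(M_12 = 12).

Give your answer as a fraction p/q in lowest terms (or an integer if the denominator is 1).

Answer: 1/4096

Derivation:
Let M_12 = max(S_0,...,S_12). Use the reflection principle: for j ≥ 1, #{paths with M_12 ≥ j} = #{S_12 ≥ j} + #{S_12 ≥ j+1}.
By reflection, #{M_12 ≥ 12} = #{S_12 ≥ 12} + #{S_12 ≥ 13} = 1 + 0 = 1.
#{M_12 ≥ 13} = #{S_12 ≥ 13} + #{S_12 ≥ 14} = 0 + 0 = 0.
#{M_12 = 12} = 1 - 0 = 1.
P(M_12 = 12) = 1/4096 = 1/4096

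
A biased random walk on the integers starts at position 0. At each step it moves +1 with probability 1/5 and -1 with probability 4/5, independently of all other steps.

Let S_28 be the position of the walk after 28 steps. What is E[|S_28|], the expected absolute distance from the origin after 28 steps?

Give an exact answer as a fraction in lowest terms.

Answer: 25034569871237194716/1490116119384765625

Derivation:
S_28 takes values m ≡ 0 (mod 2) with |m| ≤ 28; P(S_28=m) = C(28,(28+m)/2) · (1/5)^((28+m)/2) · (4/5)^((28-m)/2).
Distribution: P(S=-28)=72057594037927936/37252902984619140625, P(S=-26)=504403158265495552/37252902984619140625, P(S=-24)=1702360659146047488/37252902984619140625, P(S=-22)=3688448094816436224/37252902984619140625, P(S=-20)=230528005926027264/1490116119384765625, P(S=-18)=1383168035556163584/7450580596923828125, P(S=-16)=1325536034074656768/7450580596923828125, P(S=-14)=1041492598201516032/7450580596923828125, P(S=-12)=683479517569744896/7450580596923828125, P(S=-10)=75942168618860544/1490116119384765625, P(S=-8)=180362650469793792/7450580596923828125, P(S=-6)=73784720646733824/7450580596923828125, P(S=-4)=26132088562384896/7450580596923828125, P(S=-2)=8040642634579968/7450580596923828125, P(S=0)=430748712566784/1490116119384765625, P(S=2)=502540164661248/7450580596923828125, P(S=4)=102078470946816/7450580596923828125, P(S=6)=18013847814144/7450580596923828125, P(S=8)=2752115638272/7450580596923828125, P(S=10)=72424095744/1490116119384765625, P(S=12)=40738553856/7450580596923828125, P(S=14)=3879862272/7450580596923828125, P(S=16)=308625408/7450580596923828125, P(S=18)=20127744/7450580596923828125, P(S=20)=209664/1490116119384765625, P(S=22)=209664/37252902984619140625, P(S=24)=6048/37252902984619140625, P(S=26)=112/37252902984619140625, P(S=28)=1/37252902984619140625
E[|S_28|] = Σ_m |m|·P(S_28=m) = 25034569871237194716/1490116119384765625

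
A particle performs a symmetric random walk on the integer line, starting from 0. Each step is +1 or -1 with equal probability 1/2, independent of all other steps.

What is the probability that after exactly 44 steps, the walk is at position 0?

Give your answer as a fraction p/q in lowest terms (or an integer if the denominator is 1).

Answer: 263012370465/2199023255552

Derivation:
To return to 0 after 44 steps: need exactly 22 steps of +1 and 22 of -1.
Favorable paths: C(44,22) = 2104098963720
Total paths: 2^44 = 17592186044416
P = 2104098963720/17592186044416 = 263012370465/2199023255552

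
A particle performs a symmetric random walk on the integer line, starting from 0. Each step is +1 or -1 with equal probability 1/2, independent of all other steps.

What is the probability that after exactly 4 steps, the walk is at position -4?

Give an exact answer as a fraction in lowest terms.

To reach position -4 after 4 steps: need 0 steps of +1 and 4 of -1.
Favorable paths: C(4,0) = 1
Total paths: 2^4 = 16
P = 1/16 = 1/16

Answer: 1/16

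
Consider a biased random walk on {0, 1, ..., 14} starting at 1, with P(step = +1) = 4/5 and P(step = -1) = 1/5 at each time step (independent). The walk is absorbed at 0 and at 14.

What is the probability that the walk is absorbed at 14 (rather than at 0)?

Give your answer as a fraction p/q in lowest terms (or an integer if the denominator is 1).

Biased walk: p = 4/5, q = 1/5, r = q/p = 1/4
Gambler's ruin: P(hit 14 before 0 | start at 1) = (1 - r^a)/(1 - r^N)
r^1 = 1/4; r^14 = 1/268435456
P = (1 - 1/4) / (1 - 1/268435456) = 3/4 / 268435455/268435456 = 67108864/89478485

Answer: 67108864/89478485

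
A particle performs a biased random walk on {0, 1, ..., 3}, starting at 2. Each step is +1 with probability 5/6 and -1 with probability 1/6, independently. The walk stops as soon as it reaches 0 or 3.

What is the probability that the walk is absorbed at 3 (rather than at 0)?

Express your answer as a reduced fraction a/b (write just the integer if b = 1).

Biased walk: p = 5/6, q = 1/6, r = q/p = 1/5
Gambler's ruin: P(hit 3 before 0 | start at 2) = (1 - r^a)/(1 - r^N)
r^2 = 1/25; r^3 = 1/125
P = (1 - 1/25) / (1 - 1/125) = 24/25 / 124/125 = 30/31

Answer: 30/31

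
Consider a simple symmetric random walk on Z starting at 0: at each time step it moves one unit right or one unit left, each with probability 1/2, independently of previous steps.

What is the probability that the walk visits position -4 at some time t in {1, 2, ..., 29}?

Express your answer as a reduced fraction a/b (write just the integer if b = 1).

Count via complement. Let g(t,s) = #length-t paths at position s with S_1..S_t all ≠ -4.
g(t,s) = g(t-1,s-1) + g(t-1,s+1) for s ≠ -4; g(t,-4) = 0.
t=0: g(0,0)=1
t=1: g(1,-1)=1 g(1,1)=1
t=2: g(2,-2)=1 g(2,0)=2 g(2,2)=1
t=3: g(3,-3)=1 g(3,-1)=3 g(3,1)=3 g(3,3)=1
t=4: g(4,-2)=4 g(4,0)=6 g(4,2)=4 g(4,4)=1
t=5: g(5,-3)=4 g(5,-1)=10 g(5,1)=10 g(5,3)=5 g(5,5)=1
t=6: g(6,-2)=14 g(6,0)=20 g(6,2)=15 g(6,4)=6 g(6,6)=1
t=7: g(7,-3)=14 g(7,-1)=34 g(7,1)=35 g(7,3)=21 g(7,5)=7 g(7,7)=1
t=8: g(8,-2)=48 g(8,0)=69 g(8,2)=56 g(8,4)=28 g(8,6)=8 g(8,8)=1
t=9: g(9,-3)=48 g(9,-1)=117 g(9,1)=125 g(9,3)=84 g(9,5)=36 g(9,7)=9 g(9,9)=1
t=10: g(10,-2)=165 g(10,0)=242 g(10,2)=209 g(10,4)=120 g(10,6)=45 g(10,8)=10 g(10,10)=1
t=11: g(11,-3)=165 g(11,-1)=407 g(11,1)=451 g(11,3)=329 g(11,5)=165 g(11,7)=55 g(11,9)=11 g(11,11)=1
t=12: g(12,-2)=572 g(12,0)=858 g(12,2)=780 g(12,4)=494 g(12,6)=220 g(12,8)=66 g(12,10)=12 g(12,12)=1
t=13: g(13,-3)=572 g(13,-1)=1430 g(13,1)=1638 g(13,3)=1274 g(13,5)=714 g(13,7)=286 g(13,9)=78 g(13,11)=13 g(13,13)=1
t=14: g(14,-2)=2002 g(14,0)=3068 g(14,2)=2912 g(14,4)=1988 g(14,6)=1000 g(14,8)=364 g(14,10)=91 g(14,12)=14 g(14,14)=1
t=15: g(15,-3)=2002 g(15,-1)=5070 g(15,1)=5980 g(15,3)=4900 g(15,5)=2988 g(15,7)=1364 g(15,9)=455 g(15,11)=105 g(15,13)=15 g(15,15)=1
t=16: g(16,-2)=7072 g(16,0)=11050 g(16,2)=10880 g(16,4)=7888 g(16,6)=4352 g(16,8)=1819 g(16,10)=560 g(16,12)=120 g(16,14)=16 g(16,16)=1
t=17: g(17,-3)=7072 g(17,-1)=18122 g(17,1)=21930 g(17,3)=18768 g(17,5)=12240 g(17,7)=6171 g(17,9)=2379 g(17,11)=680 g(17,13)=136 g(17,15)=17 g(17,17)=1
t=18: g(18,-2)=25194 g(18,0)=40052 g(18,2)=40698 g(18,4)=31008 g(18,6)=18411 g(18,8)=8550 g(18,10)=3059 g(18,12)=816 g(18,14)=153 g(18,16)=18 g(18,18)=1
t=19: g(19,-3)=25194 g(19,-1)=65246 g(19,1)=80750 g(19,3)=71706 g(19,5)=49419 g(19,7)=26961 g(19,9)=11609 g(19,11)=3875 g(19,13)=969 g(19,15)=171 g(19,17)=19 g(19,19)=1
t=20: g(20,-2)=90440 g(20,0)=145996 g(20,2)=152456 g(20,4)=121125 g(20,6)=76380 g(20,8)=38570 g(20,10)=15484 g(20,12)=4844 g(20,14)=1140 g(20,16)=190 g(20,18)=20 g(20,20)=1
t=21: g(21,-3)=90440 g(21,-1)=236436 g(21,1)=298452 g(21,3)=273581 g(21,5)=197505 g(21,7)=114950 g(21,9)=54054 g(21,11)=20328 g(21,13)=5984 g(21,15)=1330 g(21,17)=210 g(21,19)=21 g(21,21)=1
t=22: g(22,-2)=326876 g(22,0)=534888 g(22,2)=572033 g(22,4)=471086 g(22,6)=312455 g(22,8)=169004 g(22,10)=74382 g(22,12)=26312 g(22,14)=7314 g(22,16)=1540 g(22,18)=231 g(22,20)=22 g(22,22)=1
t=23: g(23,-3)=326876 g(23,-1)=861764 g(23,1)=1106921 g(23,3)=1043119 g(23,5)=783541 g(23,7)=481459 g(23,9)=243386 g(23,11)=100694 g(23,13)=33626 g(23,15)=8854 g(23,17)=1771 g(23,19)=253 g(23,21)=23 g(23,23)=1
t=24: g(24,-2)=1188640 g(24,0)=1968685 g(24,2)=2150040 g(24,4)=1826660 g(24,6)=1265000 g(24,8)=724845 g(24,10)=344080 g(24,12)=134320 g(24,14)=42480 g(24,16)=10625 g(24,18)=2024 g(24,20)=276 g(24,22)=24 g(24,24)=1
t=25: g(25,-3)=1188640 g(25,-1)=3157325 g(25,1)=4118725 g(25,3)=3976700 g(25,5)=3091660 g(25,7)=1989845 g(25,9)=1068925 g(25,11)=478400 g(25,13)=176800 g(25,15)=53105 g(25,17)=12649 g(25,19)=2300 g(25,21)=300 g(25,23)=25 g(25,25)=1
t=26: g(26,-2)=4345965 g(26,0)=7276050 g(26,2)=8095425 g(26,4)=7068360 g(26,6)=5081505 g(26,8)=3058770 g(26,10)=1547325 g(26,12)=655200 g(26,14)=229905 g(26,16)=65754 g(26,18)=14949 g(26,20)=2600 g(26,22)=325 g(26,24)=26 g(26,26)=1
t=27: g(27,-3)=4345965 g(27,-1)=11622015 g(27,1)=15371475 g(27,3)=15163785 g(27,5)=12149865 g(27,7)=8140275 g(27,9)=4606095 g(27,11)=2202525 g(27,13)=885105 g(27,15)=295659 g(27,17)=80703 g(27,19)=17549 g(27,21)=2925 g(27,23)=351 g(27,25)=27 g(27,27)=1
t=28: g(28,-2)=15967980 g(28,0)=26993490 g(28,2)=30535260 g(28,4)=27313650 g(28,6)=20290140 g(28,8)=12746370 g(28,10)=6808620 g(28,12)=3087630 g(28,14)=1180764 g(28,16)=376362 g(28,18)=98252 g(28,20)=20474 g(28,22)=3276 g(28,24)=378 g(28,26)=28 g(28,28)=1
t=29: g(29,-3)=15967980 g(29,-1)=42961470 g(29,1)=57528750 g(29,3)=57848910 g(29,5)=47603790 g(29,7)=33036510 g(29,9)=19554990 g(29,11)=9896250 g(29,13)=4268394 g(29,15)=1557126 g(29,17)=474614 g(29,19)=118726 g(29,21)=23750 g(29,23)=3654 g(29,25)=406 g(29,27)=29 g(29,29)=1
Paths never hitting -4: Σ_s g(29,s) = 290845350
Paths hitting -4: 2^29 - 290845350 = 246025562
P = 246025562/536870912 = 123012781/268435456

Answer: 123012781/268435456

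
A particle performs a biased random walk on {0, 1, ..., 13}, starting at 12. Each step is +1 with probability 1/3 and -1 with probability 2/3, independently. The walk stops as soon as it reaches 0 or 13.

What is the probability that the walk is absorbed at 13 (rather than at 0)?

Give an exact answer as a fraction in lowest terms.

Biased walk: p = 1/3, q = 2/3, r = q/p = 2
Gambler's ruin: P(hit 13 before 0 | start at 12) = (1 - r^a)/(1 - r^N)
r^12 = 4096; r^13 = 8192
P = (1 - 4096) / (1 - 8192) = -4095 / -8191 = 4095/8191

Answer: 4095/8191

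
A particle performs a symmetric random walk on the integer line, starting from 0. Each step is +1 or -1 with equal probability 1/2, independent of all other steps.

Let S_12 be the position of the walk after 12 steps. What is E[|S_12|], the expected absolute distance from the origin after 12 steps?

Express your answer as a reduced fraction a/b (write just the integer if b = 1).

S_12 takes values m ≡ 0 (mod 2) with |m| ≤ 12; P(S_12=m) = C(12,(12+m)/2)/2^12.
Total paths: 2^12 = 4096
Distribution: P(S=-12)=1/4096, P(S=-10)=12/4096, P(S=-8)=66/4096, P(S=-6)=220/4096, P(S=-4)=495/4096, P(S=-2)=792/4096, P(S=0)=924/4096, P(S=2)=792/4096, P(S=4)=495/4096, P(S=6)=220/4096, P(S=8)=66/4096, P(S=10)=12/4096, P(S=12)=1/4096
E[|S_12|] = Σ_m |m|·P(S_12=m) = 11088/4096 = 693/256

Answer: 693/256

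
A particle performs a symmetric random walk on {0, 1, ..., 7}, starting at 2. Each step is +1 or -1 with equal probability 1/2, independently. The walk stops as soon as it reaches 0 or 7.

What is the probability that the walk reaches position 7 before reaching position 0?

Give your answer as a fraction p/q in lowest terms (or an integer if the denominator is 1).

Answer: 2/7

Derivation:
Symmetric walk (p = 1/2): the harmonic-function argument gives P(hit 7 before 0 | start at 2) = a/N.
P = 2/7 = 2/7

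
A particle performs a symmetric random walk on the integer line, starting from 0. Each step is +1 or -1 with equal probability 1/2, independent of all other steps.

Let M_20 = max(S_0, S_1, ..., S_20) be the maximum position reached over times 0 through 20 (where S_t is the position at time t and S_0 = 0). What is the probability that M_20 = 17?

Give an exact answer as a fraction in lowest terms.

Answer: 5/262144

Derivation:
Let M_20 = max(S_0,...,S_20). Use the reflection principle: for j ≥ 1, #{paths with M_20 ≥ j} = #{S_20 ≥ j} + #{S_20 ≥ j+1}.
By reflection, #{M_20 ≥ 17} = #{S_20 ≥ 17} + #{S_20 ≥ 18} = 21 + 21 = 42.
#{M_20 ≥ 18} = #{S_20 ≥ 18} + #{S_20 ≥ 19} = 21 + 1 = 22.
#{M_20 = 17} = 42 - 22 = 20.
P(M_20 = 17) = 20/1048576 = 5/262144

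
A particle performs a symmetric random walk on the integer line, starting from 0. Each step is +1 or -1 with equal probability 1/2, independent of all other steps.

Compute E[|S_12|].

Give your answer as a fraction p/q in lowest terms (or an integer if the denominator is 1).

S_12 takes values m ≡ 0 (mod 2) with |m| ≤ 12; P(S_12=m) = C(12,(12+m)/2)/2^12.
Total paths: 2^12 = 4096
Distribution: P(S=-12)=1/4096, P(S=-10)=12/4096, P(S=-8)=66/4096, P(S=-6)=220/4096, P(S=-4)=495/4096, P(S=-2)=792/4096, P(S=0)=924/4096, P(S=2)=792/4096, P(S=4)=495/4096, P(S=6)=220/4096, P(S=8)=66/4096, P(S=10)=12/4096, P(S=12)=1/4096
E[|S_12|] = Σ_m |m|·P(S_12=m) = 11088/4096 = 693/256

Answer: 693/256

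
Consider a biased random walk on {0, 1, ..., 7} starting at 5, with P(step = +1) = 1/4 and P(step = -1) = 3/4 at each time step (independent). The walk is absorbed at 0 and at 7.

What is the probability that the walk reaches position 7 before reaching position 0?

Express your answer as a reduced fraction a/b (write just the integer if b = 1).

Answer: 121/1093

Derivation:
Biased walk: p = 1/4, q = 3/4, r = q/p = 3
Gambler's ruin: P(hit 7 before 0 | start at 5) = (1 - r^a)/(1 - r^N)
r^5 = 243; r^7 = 2187
P = (1 - 243) / (1 - 2187) = -242 / -2186 = 121/1093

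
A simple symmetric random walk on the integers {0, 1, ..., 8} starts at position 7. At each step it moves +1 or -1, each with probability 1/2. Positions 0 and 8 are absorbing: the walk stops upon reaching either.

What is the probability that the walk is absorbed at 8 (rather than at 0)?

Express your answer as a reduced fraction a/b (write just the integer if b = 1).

Answer: 7/8

Derivation:
Symmetric walk (p = 1/2): the harmonic-function argument gives P(hit 8 before 0 | start at 7) = a/N.
P = 7/8 = 7/8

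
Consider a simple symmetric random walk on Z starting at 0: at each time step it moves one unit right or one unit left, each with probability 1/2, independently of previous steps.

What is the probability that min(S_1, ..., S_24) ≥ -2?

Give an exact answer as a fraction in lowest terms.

Answer: 1924111/4194304

Derivation:
Let f(t,s) = #length-t paths at position s with S_1..S_t all ≥ -2.
f(t,s) = f(t-1,s-1) + f(t-1,s+1) for s ≥ -2; f(t,s) = 0 for s < -2.
t=0: f(0,0)=1
t=1: f(1,-1)=1 f(1,1)=1
t=2: f(2,-2)=1 f(2,0)=2 f(2,2)=1
t=3: f(3,-1)=3 f(3,1)=3 f(3,3)=1
t=4: f(4,-2)=3 f(4,0)=6 f(4,2)=4 f(4,4)=1
t=5: f(5,-1)=9 f(5,1)=10 f(5,3)=5 f(5,5)=1
t=6: f(6,-2)=9 f(6,0)=19 f(6,2)=15 f(6,4)=6 f(6,6)=1
t=7: f(7,-1)=28 f(7,1)=34 f(7,3)=21 f(7,5)=7 f(7,7)=1
t=8: f(8,-2)=28 f(8,0)=62 f(8,2)=55 f(8,4)=28 f(8,6)=8 f(8,8)=1
t=9: f(9,-1)=90 f(9,1)=117 f(9,3)=83 f(9,5)=36 f(9,7)=9 f(9,9)=1
t=10: f(10,-2)=90 f(10,0)=207 f(10,2)=200 f(10,4)=119 f(10,6)=45 f(10,8)=10 f(10,10)=1
t=11: f(11,-1)=297 f(11,1)=407 f(11,3)=319 f(11,5)=164 f(11,7)=55 f(11,9)=11 f(11,11)=1
t=12: f(12,-2)=297 f(12,0)=704 f(12,2)=726 f(12,4)=483 f(12,6)=219 f(12,8)=66 f(12,10)=12 f(12,12)=1
t=13: f(13,-1)=1001 f(13,1)=1430 f(13,3)=1209 f(13,5)=702 f(13,7)=285 f(13,9)=78 f(13,11)=13 f(13,13)=1
t=14: f(14,-2)=1001 f(14,0)=2431 f(14,2)=2639 f(14,4)=1911 f(14,6)=987 f(14,8)=363 f(14,10)=91 f(14,12)=14 f(14,14)=1
t=15: f(15,-1)=3432 f(15,1)=5070 f(15,3)=4550 f(15,5)=2898 f(15,7)=1350 f(15,9)=454 f(15,11)=105 f(15,13)=15 f(15,15)=1
t=16: f(16,-2)=3432 f(16,0)=8502 f(16,2)=9620 f(16,4)=7448 f(16,6)=4248 f(16,8)=1804 f(16,10)=559 f(16,12)=120 f(16,14)=16 f(16,16)=1
t=17: f(17,-1)=11934 f(17,1)=18122 f(17,3)=17068 f(17,5)=11696 f(17,7)=6052 f(17,9)=2363 f(17,11)=679 f(17,13)=136 f(17,15)=17 f(17,17)=1
t=18: f(18,-2)=11934 f(18,0)=30056 f(18,2)=35190 f(18,4)=28764 f(18,6)=17748 f(18,8)=8415 f(18,10)=3042 f(18,12)=815 f(18,14)=153 f(18,16)=18 f(18,18)=1
t=19: f(19,-1)=41990 f(19,1)=65246 f(19,3)=63954 f(19,5)=46512 f(19,7)=26163 f(19,9)=11457 f(19,11)=3857 f(19,13)=968 f(19,15)=171 f(19,17)=19 f(19,19)=1
t=20: f(20,-2)=41990 f(20,0)=107236 f(20,2)=129200 f(20,4)=110466 f(20,6)=72675 f(20,8)=37620 f(20,10)=15314 f(20,12)=4825 f(20,14)=1139 f(20,16)=190 f(20,18)=20 f(20,20)=1
t=21: f(21,-1)=149226 f(21,1)=236436 f(21,3)=239666 f(21,5)=183141 f(21,7)=110295 f(21,9)=52934 f(21,11)=20139 f(21,13)=5964 f(21,15)=1329 f(21,17)=210 f(21,19)=21 f(21,21)=1
t=22: f(22,-2)=149226 f(22,0)=385662 f(22,2)=476102 f(22,4)=422807 f(22,6)=293436 f(22,8)=163229 f(22,10)=73073 f(22,12)=26103 f(22,14)=7293 f(22,16)=1539 f(22,18)=231 f(22,20)=22 f(22,22)=1
t=23: f(23,-1)=534888 f(23,1)=861764 f(23,3)=898909 f(23,5)=716243 f(23,7)=456665 f(23,9)=236302 f(23,11)=99176 f(23,13)=33396 f(23,15)=8832 f(23,17)=1770 f(23,19)=253 f(23,21)=23 f(23,23)=1
t=24: f(24,-2)=534888 f(24,0)=1396652 f(24,2)=1760673 f(24,4)=1615152 f(24,6)=1172908 f(24,8)=692967 f(24,10)=335478 f(24,12)=132572 f(24,14)=42228 f(24,16)=10602 f(24,18)=2023 f(24,20)=276 f(24,22)=24 f(24,24)=1
Σ_s f(24,s) = 7696444
P = 7696444/16777216 = 1924111/4194304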